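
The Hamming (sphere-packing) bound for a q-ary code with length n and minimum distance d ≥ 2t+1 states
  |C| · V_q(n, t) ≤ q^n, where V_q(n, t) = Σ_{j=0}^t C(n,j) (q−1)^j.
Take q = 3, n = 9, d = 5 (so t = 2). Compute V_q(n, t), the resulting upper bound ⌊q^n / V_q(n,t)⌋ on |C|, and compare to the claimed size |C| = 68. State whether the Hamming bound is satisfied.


V_q(n, t) = 163, q^n = 19683, Hamming bound = 120, |C| = 68 ≤ bound (satisfied).

Step 1: Compute V_q(n, t) = Σ_{j=0}^2 C(n, j) (q−1)^j.
  j = 0: C(9,0)·(2)^0 = 1·1 = 1.
  j = 1: C(9,1)·(2)^1 = 9·2 = 18.
  j = 2: C(9,2)·(2)^2 = 36·4 = 144.
  V_q(n, t) = 1 + 18 + 144 = 163.
Step 2: q^n = 3^9 = 19683.
Step 3: Hamming bound ⌊q^n / V_q(n,t)⌋ = ⌊19683/163⌋ = 120.
Step 4: Compare |C| = 68 to 120: satisfied.
The claimed |C| lies below the Hamming bound.


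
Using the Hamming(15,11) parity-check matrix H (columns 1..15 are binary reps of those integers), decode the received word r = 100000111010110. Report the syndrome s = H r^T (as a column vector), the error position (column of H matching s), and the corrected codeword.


s = (1, 1, 1, 1)^T, error position = 15, corrected codeword c = 100000111010111

Compute s = H r^T mod 2 one row at a time:
  s_1 = 1 + 1 + 0 + 1 + 0 + 1 + 1 + 0 = 5 ≡ 1 (mod 2).
  s_2 = 0 + 0 + 0 + 1 + 0 + 1 + 1 + 0 = 3 ≡ 1 (mod 2).
  s_3 = 0 + 0 + 0 + 1 + 0 + 1 + 1 + 0 = 3 ≡ 1 (mod 2).
  s_4 = 1 + 0 + 0 + 1 + 1 + 1 + 1 + 0 = 5 ≡ 1 (mod 2).
s = (1, 1, 1, 1)^T — this equals column 15 of H (binary 1111), so error is at position 15.
Correct: flip bit 15 of r = 100000111010110 to get c = 100000111010111.


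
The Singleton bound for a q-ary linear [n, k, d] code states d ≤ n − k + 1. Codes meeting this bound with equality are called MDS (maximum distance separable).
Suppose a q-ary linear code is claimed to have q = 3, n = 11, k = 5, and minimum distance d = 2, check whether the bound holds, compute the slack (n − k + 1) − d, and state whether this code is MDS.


Singleton RHS = n − k + 1 = 7, slack = 5, bound satisfied, not MDS.

Singleton bound: d ≤ n − k + 1.
Here n = 11, k = 5, so n − k + 1 = 7.
Given d = 2, check d ≤ 7: YES.
Slack = (n − k + 1) − d = 5.
The code is NOT MDS (slack = 5 > 0).
Description: the claimed parameters are [11, 5, 2]_3; such a code would be non-MDS.


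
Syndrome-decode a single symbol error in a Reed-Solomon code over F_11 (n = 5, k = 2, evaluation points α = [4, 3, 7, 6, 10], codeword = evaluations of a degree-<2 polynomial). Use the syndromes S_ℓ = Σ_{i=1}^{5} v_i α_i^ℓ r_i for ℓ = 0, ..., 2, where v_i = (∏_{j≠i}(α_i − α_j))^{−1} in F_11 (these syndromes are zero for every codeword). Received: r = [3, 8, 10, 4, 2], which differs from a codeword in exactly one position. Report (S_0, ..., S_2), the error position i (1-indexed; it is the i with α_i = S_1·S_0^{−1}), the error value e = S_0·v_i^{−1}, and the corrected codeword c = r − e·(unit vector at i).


S = (2, 9, 2), error at position 5, error magnitude e = 7, c = [3, 8, 10, 4, 6].

Step 1: column multipliers v_i = (∏_{j≠i}(α_i − α_j))^{−1} mod 11.
  i = 1 (α = 4): (4−3)(4−7)(4−6)(4−10) = 1·(−3)·(−2)·(−6) = −36 ≡ 8, so v_1 = 8^{−1} = 7 (mod 11).
  i = 2 (α = 3): (3−4)(3−7)(3−6)(3−10) = (−1)·(−4)·(−3)·(−7) = 84 ≡ 7, so v_2 = 7^{−1} = 8 (mod 11).
  i = 3 (α = 7): (7−4)(7−3)(7−6)(7−10) = 3·4·1·(−3) = −36 ≡ 8, so v_3 = 8^{−1} = 7 (mod 11).
  i = 4 (α = 6): (6−4)(6−3)(6−7)(6−10) = 2·3·(−1)·(−4) = 24 ≡ 2, so v_4 = 2^{−1} = 6 (mod 11).
  i = 5 (α = 10): (10−4)(10−3)(10−7)(10−6) = 6·7·3·4 = 504 ≡ 9, so v_5 = 9^{−1} = 5 (mod 11).
  v = [7, 8, 7, 6, 5].
Step 2: syndromes of r = [3, 8, 10, 4, 2] (all sums mod 11).
  S_0 = Σ v_i r_i = 7·3 + 8·8 + 7·10 + 6·4 + 5·2 = 189 ≡ 2.
  S_1 = Σ v_i α_i r_i = 7·4·3 + 8·3·8 + 7·7·10 + 6·6·4 + 5·10·2 = 1010 ≡ 9.
  α_i^2 mod 11 = [5, 9, 5, 3, 1].
  S_2 = Σ v_i α_i^2 r_i = 7·5·3 + 8·9·8 + 7·5·10 + 6·3·4 + 5·1·2 = 1113 ≡ 2.
  S = (2, 9, 2) ≠ 0, so r is not a codeword (an error is present).
Step 3: locate the error. For a single error e at position i, S_ℓ = v_i·e·α_i^ℓ, so α_err = S_1/S_0.
  S_0^{−1} = 2^{−1} = 6 (mod 11), so α_err = 9·6 = 54 ≡ 10 = α_5. Error position i = 5.
  Consistency check: S_2/S_1 = 2·5 = 10 ≡ 10 = α_err ✓ (single-error assumption holds).
Step 4: error magnitude e = S_0/v_5 = S_0·∏_{j≠5}(α_5 − α_j) = 2·9 = 18 ≡ 7 (mod 11).
Step 5: correct position 5: c_5 = r_5 − e = 2 − 7 ≡ 6 (mod 11). Hence c = [3, 8, 10, 4, 6].
  Check: interpolating c through the α_i gives m(x) = 1 + 6·x (degree < 2) with m(α_i) = c_i for every i, so c is indeed a codeword.


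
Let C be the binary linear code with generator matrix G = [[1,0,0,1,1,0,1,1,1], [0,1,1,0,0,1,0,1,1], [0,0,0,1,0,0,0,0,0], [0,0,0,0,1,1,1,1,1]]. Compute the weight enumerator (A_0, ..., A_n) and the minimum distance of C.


Weight distribution: A_0 = 1, A_1 = 1, A_2 = 1, A_3 = 1, A_4 = 1, A_5 = 5, A_6 = 5, A_7 = 1. Minimum distance d = 1.

Enumerate all 2^4 = 16 messages m ∈ F_2^4.
For each, compute codeword c = mG in F_2^9, then tally its weight.
  m = 0000 → c = 000000000, weight = 0.
  m = 1000 → c = 100110111, weight = 6.
  m = 0100 → c = 011001011, weight = 5.
  m = 1100 → c = 111111100, weight = 7.
  m = 0010 → c = 000100000, weight = 1.
  m = 1010 → c = 100010111, weight = 5.
  m = 0110 → c = 011101011, weight = 6.
  m = 1110 → c = 111011100, weight = 6.
  m = 0001 → c = 000011111, weight = 5.
  m = 1001 → c = 100101000, weight = 3.
  m = 0101 → c = 011010100, weight = 4.
  m = 1101 → c = 111100011, weight = 6.
  m = 0011 → c = 000111111, weight = 6.
  m = 1011 → c = 100001000, weight = 2.
  m = 0111 → c = 011110100, weight = 5.
  m = 1111 → c = 111000011, weight = 5.
Tally weights:
  weight 0: 1 codewords.
  weight 1: 1 codewords.
  weight 2: 1 codewords.
  weight 3: 1 codewords.
  weight 4: 1 codewords.
  weight 5: 5 codewords.
  weight 6: 5 codewords.
  weight 7: 1 codewords.
Minimum distance d = smallest w > 0 with A_w > 0 = 1.
Sanity: Σ A_w = 16 = 2^4 = 16 ✓.


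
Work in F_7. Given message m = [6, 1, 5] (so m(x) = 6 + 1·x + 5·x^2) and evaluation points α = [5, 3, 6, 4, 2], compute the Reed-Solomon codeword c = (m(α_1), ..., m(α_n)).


c = [3, 5, 3, 6, 0]

Message polynomial: m(x) = 6 + 1·x + 5·x^2 (mod 7).
For each evaluation point α_i, compute m(α_i) mod 7:
  α_1 = 5: Horner steps 5 → 5 → 3, so m(5) = 3.
  α_2 = 3: Horner steps 5 → 2 → 5, so m(3) = 5.
  α_3 = 6: Horner steps 5 → 3 → 3, so m(6) = 3.
  α_4 = 4: Horner steps 5 → 0 → 6, so m(4) = 6.
  α_5 = 2: Horner steps 5 → 4 → 0, so m(2) = 0.
Codeword c = [3, 5, 3, 6, 0] ∈ F_7^5.


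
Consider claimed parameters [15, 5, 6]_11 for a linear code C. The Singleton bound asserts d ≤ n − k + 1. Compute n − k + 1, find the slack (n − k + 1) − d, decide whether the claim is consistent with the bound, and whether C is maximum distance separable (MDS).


Singleton RHS = n − k + 1 = 11, slack = 5, bound satisfied, not MDS.

Singleton bound: d ≤ n − k + 1.
Here n = 15, k = 5, so n − k + 1 = 11.
Given d = 6, check d ≤ 11: YES.
Slack = (n − k + 1) − d = 5.
The code is NOT MDS (slack = 5 > 0).
Description: the claimed parameters are [15, 5, 6]_11; such a code would be non-MDS.


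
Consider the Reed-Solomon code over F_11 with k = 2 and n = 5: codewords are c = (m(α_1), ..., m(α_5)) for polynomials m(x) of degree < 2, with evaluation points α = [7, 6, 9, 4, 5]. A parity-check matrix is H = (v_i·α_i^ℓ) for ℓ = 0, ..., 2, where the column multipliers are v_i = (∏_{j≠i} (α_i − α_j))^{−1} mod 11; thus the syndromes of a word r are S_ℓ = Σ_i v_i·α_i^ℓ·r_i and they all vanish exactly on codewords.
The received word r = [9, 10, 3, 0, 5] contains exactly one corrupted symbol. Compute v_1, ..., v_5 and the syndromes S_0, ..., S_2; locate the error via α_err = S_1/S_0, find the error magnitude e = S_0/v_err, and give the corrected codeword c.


S = (6, 9, 8), error at position 1, error magnitude e = 5, c = [4, 10, 3, 0, 5].

Step 1: column multipliers v_i = (∏_{j≠i}(α_i − α_j))^{−1} mod 11.
  i = 1 (α = 7): (7−6)(7−9)(7−4)(7−5) = 1·(−2)·3·2 = −12 ≡ 10, so v_1 = 10^{−1} = 10 (mod 11).
  i = 2 (α = 6): (6−7)(6−9)(6−4)(6−5) = (−1)·(−3)·2·1 = 6 ≡ 6, so v_2 = 6^{−1} = 2 (mod 11).
  i = 3 (α = 9): (9−7)(9−6)(9−4)(9−5) = 2·3·5·4 = 120 ≡ 10, so v_3 = 10^{−1} = 10 (mod 11).
  i = 4 (α = 4): (4−7)(4−6)(4−9)(4−5) = (−3)·(−2)·(−5)·(−1) = 30 ≡ 8, so v_4 = 8^{−1} = 7 (mod 11).
  i = 5 (α = 5): (5−7)(5−6)(5−9)(5−4) = (−2)·(−1)·(−4)·1 = −8 ≡ 3, so v_5 = 3^{−1} = 4 (mod 11).
  v = [10, 2, 10, 7, 4].
Step 2: syndromes of r = [9, 10, 3, 0, 5] (all sums mod 11).
  S_0 = Σ v_i r_i = 10·9 + 2·10 + 10·3 + 7·0 + 4·5 = 160 ≡ 6.
  S_1 = Σ v_i α_i r_i = 10·7·9 + 2·6·10 + 10·9·3 + 7·4·0 + 4·5·5 = 1120 ≡ 9.
  α_i^2 mod 11 = [5, 3, 4, 5, 3].
  S_2 = Σ v_i α_i^2 r_i = 10·5·9 + 2·3·10 + 10·4·3 + 7·5·0 + 4·3·5 = 690 ≡ 8.
  S = (6, 9, 8) ≠ 0, so r is not a codeword (an error is present).
Step 3: locate the error. For a single error e at position i, S_ℓ = v_i·e·α_i^ℓ, so α_err = S_1/S_0.
  S_0^{−1} = 6^{−1} = 2 (mod 11), so α_err = 9·2 = 18 ≡ 7 = α_1. Error position i = 1.
  Consistency check: S_2/S_1 = 8·5 = 40 ≡ 7 = α_err ✓ (single-error assumption holds).
Step 4: error magnitude e = S_0/v_1 = S_0·∏_{j≠1}(α_1 − α_j) = 6·10 = 60 ≡ 5 (mod 11).
Step 5: correct position 1: c_1 = r_1 − e = 9 − 5 ≡ 4 (mod 11). Hence c = [4, 10, 3, 0, 5].
  Check: interpolating c through the α_i gives m(x) = 2 + 5·x (degree < 2) with m(α_i) = c_i for every i, so c is indeed a codeword.


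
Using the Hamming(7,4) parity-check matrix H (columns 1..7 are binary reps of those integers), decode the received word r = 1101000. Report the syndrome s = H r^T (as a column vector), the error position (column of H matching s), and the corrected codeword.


s = (1, 1, 1)^T, error position = 7, corrected codeword c = 1101001

Compute s = H r^T mod 2 one row at a time:
  s_1 = 1 + 0 + 0 + 0 = 1 ≡ 1 (mod 2).
  s_2 = 1 + 0 + 0 + 0 = 1 ≡ 1 (mod 2).
  s_3 = 1 + 0 + 0 + 0 = 1 ≡ 1 (mod 2).
s = (1, 1, 1)^T — this equals column 7 of H (binary 111), so error is at position 7.
Correct: flip bit 7 of r = 1101000 to get c = 1101001.


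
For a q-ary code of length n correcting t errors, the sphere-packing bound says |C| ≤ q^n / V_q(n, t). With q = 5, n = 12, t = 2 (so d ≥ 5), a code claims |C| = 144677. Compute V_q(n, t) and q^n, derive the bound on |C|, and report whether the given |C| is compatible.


V_q(n, t) = 1105, q^n = 244140625, Hamming bound = 220941, |C| = 144677 ≤ bound (satisfied).

Step 1: Compute V_q(n, t) = Σ_{j=0}^2 C(n, j) (q−1)^j.
  j = 0: C(12,0)·(4)^0 = 1·1 = 1.
  j = 1: C(12,1)·(4)^1 = 12·4 = 48.
  j = 2: C(12,2)·(4)^2 = 66·16 = 1056.
  V_q(n, t) = 1 + 48 + 1056 = 1105.
Step 2: q^n = 5^12 = 244140625.
Step 3: Hamming bound ⌊q^n / V_q(n,t)⌋ = ⌊244140625/1105⌋ = 220941.
Step 4: Compare |C| = 144677 to 220941: satisfied.
The claimed |C| lies below the Hamming bound.


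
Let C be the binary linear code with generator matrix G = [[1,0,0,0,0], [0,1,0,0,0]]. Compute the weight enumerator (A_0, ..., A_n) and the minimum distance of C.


Weight distribution: A_0 = 1, A_1 = 2, A_2 = 1. Minimum distance d = 1.

Enumerate all 2^2 = 4 messages m ∈ F_2^2.
For each, compute codeword c = mG in F_2^5, then tally its weight.
  m = 00 → c = 00000, weight = 0.
  m = 10 → c = 10000, weight = 1.
  m = 01 → c = 01000, weight = 1.
  m = 11 → c = 11000, weight = 2.
Tally weights:
  weight 0: 1 codewords.
  weight 1: 2 codewords.
  weight 2: 1 codewords.
Minimum distance d = smallest w > 0 with A_w > 0 = 1.
Sanity: Σ A_w = 4 = 2^2 = 4 ✓.


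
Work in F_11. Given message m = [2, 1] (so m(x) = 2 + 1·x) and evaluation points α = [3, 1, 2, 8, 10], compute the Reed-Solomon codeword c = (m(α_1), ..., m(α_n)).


c = [5, 3, 4, 10, 1]

Message polynomial: m(x) = 2 + 1·x (mod 11).
For each evaluation point α_i, compute m(α_i) mod 11:
  α_1 = 3: Horner steps 1 → 5, so m(3) = 5.
  α_2 = 1: Horner steps 1 → 3, so m(1) = 3.
  α_3 = 2: Horner steps 1 → 4, so m(2) = 4.
  α_4 = 8: Horner steps 1 → 10, so m(8) = 10.
  α_5 = 10: Horner steps 1 → 1, so m(10) = 1.
Codeword c = [5, 3, 4, 10, 1] ∈ F_11^5.


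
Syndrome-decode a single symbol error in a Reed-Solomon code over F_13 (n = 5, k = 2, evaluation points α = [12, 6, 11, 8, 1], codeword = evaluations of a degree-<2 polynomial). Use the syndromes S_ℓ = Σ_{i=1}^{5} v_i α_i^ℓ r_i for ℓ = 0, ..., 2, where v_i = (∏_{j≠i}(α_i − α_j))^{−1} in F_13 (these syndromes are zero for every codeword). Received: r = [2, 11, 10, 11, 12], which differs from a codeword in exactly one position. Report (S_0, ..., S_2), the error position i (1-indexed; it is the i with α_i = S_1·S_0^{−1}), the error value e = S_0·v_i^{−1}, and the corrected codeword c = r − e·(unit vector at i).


S = (10, 2, 3), error at position 4, error magnitude e = 3, c = [2, 11, 10, 8, 12].

Step 1: column multipliers v_i = (∏_{j≠i}(α_i − α_j))^{−1} mod 13.
  i = 1 (α = 12): (12−6)(12−11)(12−8)(12−1) = 6·1·4·11 = 264 ≡ 4, so v_1 = 4^{−1} = 10 (mod 13).
  i = 2 (α = 6): (6−12)(6−11)(6−8)(6−1) = (−6)·(−5)·(−2)·5 = −300 ≡ 12, so v_2 = 12^{−1} = 12 (mod 13).
  i = 3 (α = 11): (11−12)(11−6)(11−8)(11−1) = (−1)·5·3·10 = −150 ≡ 6, so v_3 = 6^{−1} = 11 (mod 13).
  i = 4 (α = 8): (8−12)(8−6)(8−11)(8−1) = (−4)·2·(−3)·7 = 168 ≡ 12, so v_4 = 12^{−1} = 12 (mod 13).
  i = 5 (α = 1): (1−12)(1−6)(1−11)(1−8) = (−11)·(−5)·(−10)·(−7) = 3850 ≡ 2, so v_5 = 2^{−1} = 7 (mod 13).
  v = [10, 12, 11, 12, 7].
Step 2: syndromes of r = [2, 11, 10, 11, 12] (all sums mod 13).
  S_0 = Σ v_i r_i = 10·2 + 12·11 + 11·10 + 12·11 + 7·12 = 478 ≡ 10.
  S_1 = Σ v_i α_i r_i = 10·12·2 + 12·6·11 + 11·11·10 + 12·8·11 + 7·1·12 = 3382 ≡ 2.
  α_i^2 mod 13 = [1, 10, 4, 12, 1].
  S_2 = Σ v_i α_i^2 r_i = 10·1·2 + 12·10·11 + 11·4·10 + 12·12·11 + 7·1·12 = 3448 ≡ 3.
  S = (10, 2, 3) ≠ 0, so r is not a codeword (an error is present).
Step 3: locate the error. For a single error e at position i, S_ℓ = v_i·e·α_i^ℓ, so α_err = S_1/S_0.
  S_0^{−1} = 10^{−1} = 4 (mod 13), so α_err = 2·4 = 8 ≡ 8 = α_4. Error position i = 4.
  Consistency check: S_2/S_1 = 3·7 = 21 ≡ 8 = α_err ✓ (single-error assumption holds).
Step 4: error magnitude e = S_0/v_4 = S_0·∏_{j≠4}(α_4 − α_j) = 10·12 = 120 ≡ 3 (mod 13).
Step 5: correct position 4: c_4 = r_4 − e = 11 − 3 ≡ 8 (mod 13). Hence c = [2, 11, 10, 8, 12].
  Check: interpolating c through the α_i gives m(x) = 7 + 5·x (degree < 2) with m(α_i) = c_i for every i, so c is indeed a codeword.


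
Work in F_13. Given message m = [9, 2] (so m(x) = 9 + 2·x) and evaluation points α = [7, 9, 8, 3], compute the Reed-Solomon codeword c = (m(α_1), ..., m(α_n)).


c = [10, 1, 12, 2]

Message polynomial: m(x) = 9 + 2·x (mod 13).
For each evaluation point α_i, compute m(α_i) mod 13:
  α_1 = 7: Horner steps 2 → 10, so m(7) = 10.
  α_2 = 9: Horner steps 2 → 1, so m(9) = 1.
  α_3 = 8: Horner steps 2 → 12, so m(8) = 12.
  α_4 = 3: Horner steps 2 → 2, so m(3) = 2.
Codeword c = [10, 1, 12, 2] ∈ F_13^4.


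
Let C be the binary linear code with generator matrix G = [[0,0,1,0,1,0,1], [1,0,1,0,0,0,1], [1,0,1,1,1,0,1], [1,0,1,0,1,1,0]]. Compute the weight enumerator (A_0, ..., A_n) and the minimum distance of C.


Weight distribution: A_0 = 1, A_2 = 4, A_3 = 6, A_4 = 3, A_5 = 2. Minimum distance d = 2.

Enumerate all 2^4 = 16 messages m ∈ F_2^4.
For each, compute codeword c = mG in F_2^7, then tally its weight.
  m = 0000 → c = 0000000, weight = 0.
  m = 1000 → c = 0010101, weight = 3.
  m = 0100 → c = 1010001, weight = 3.
  m = 1100 → c = 1000100, weight = 2.
  m = 0010 → c = 1011101, weight = 5.
  m = 1010 → c = 1001000, weight = 2.
  m = 0110 → c = 0001100, weight = 2.
  m = 1110 → c = 0011001, weight = 3.
  m = 0001 → c = 1010110, weight = 4.
  m = 1001 → c = 1000011, weight = 3.
  m = 0101 → c = 0000111, weight = 3.
  m = 1101 → c = 0010010, weight = 2.
  m = 0011 → c = 0001011, weight = 3.
  m = 1011 → c = 0011110, weight = 4.
  m = 0111 → c = 1011010, weight = 4.
  m = 1111 → c = 1001111, weight = 5.
Tally weights:
  weight 0: 1 codewords.
  weight 2: 4 codewords.
  weight 3: 6 codewords.
  weight 4: 3 codewords.
  weight 5: 2 codewords.
Minimum distance d = smallest w > 0 with A_w > 0 = 2.
Sanity: Σ A_w = 16 = 2^4 = 16 ✓.


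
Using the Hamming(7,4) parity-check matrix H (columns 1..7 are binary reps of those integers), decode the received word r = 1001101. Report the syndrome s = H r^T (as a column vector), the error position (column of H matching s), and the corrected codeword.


s = (1, 1, 1)^T, error position = 7, corrected codeword c = 1001100

Compute s = H r^T mod 2 one row at a time:
  s_1 = 1 + 1 + 0 + 1 = 3 ≡ 1 (mod 2).
  s_2 = 0 + 0 + 0 + 1 = 1 ≡ 1 (mod 2).
  s_3 = 1 + 0 + 1 + 1 = 3 ≡ 1 (mod 2).
s = (1, 1, 1)^T — this equals column 7 of H (binary 111), so error is at position 7.
Correct: flip bit 7 of r = 1001101 to get c = 1001100.


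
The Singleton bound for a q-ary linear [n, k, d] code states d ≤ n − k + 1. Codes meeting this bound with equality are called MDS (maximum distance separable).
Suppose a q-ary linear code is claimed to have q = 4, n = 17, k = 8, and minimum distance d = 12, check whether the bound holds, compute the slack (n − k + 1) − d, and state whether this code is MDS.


Singleton RHS = n − k + 1 = 10, slack = -2, bound violated (no such code; not MDS).

Singleton bound: d ≤ n − k + 1.
Here n = 17, k = 8, so n − k + 1 = 10.
Given d = 12, check d ≤ 10: NO.
Slack = (n − k + 1) − d = -2.
The slack is negative: d = 12 exceeds n − k + 1 = 10 by 2, so the Singleton bound is violated and no linear [17, 8, 12]_4 code can exist. In particular it is not MDS (MDS requires d = n − k + 1 exactly).
Description: the claimed parameters are [17, 8, 12]_4; such a code would be impossible (violates the Singleton bound).


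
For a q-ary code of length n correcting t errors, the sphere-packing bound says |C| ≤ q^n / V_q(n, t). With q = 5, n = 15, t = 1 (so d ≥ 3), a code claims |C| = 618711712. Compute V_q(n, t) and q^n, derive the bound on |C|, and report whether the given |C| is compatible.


V_q(n, t) = 61, q^n = 30517578125, Hamming bound = 500288165, |C| = 618711712 > bound (violated).

Step 1: Compute V_q(n, t) = Σ_{j=0}^1 C(n, j) (q−1)^j.
  j = 0: C(15,0)·(4)^0 = 1·1 = 1.
  j = 1: C(15,1)·(4)^1 = 15·4 = 60.
  V_q(n, t) = 1 + 60 = 61.
Step 2: q^n = 5^15 = 30517578125.
Step 3: Hamming bound ⌊q^n / V_q(n,t)⌋ = ⌊30517578125/61⌋ = 500288165.
Step 4: Compare |C| = 618711712 to 500288165: violated.
The claimed |C| lies above the Hamming bound, so no 5-ary code of length 15 with d ≥ 3 can have 618711712 codewords.


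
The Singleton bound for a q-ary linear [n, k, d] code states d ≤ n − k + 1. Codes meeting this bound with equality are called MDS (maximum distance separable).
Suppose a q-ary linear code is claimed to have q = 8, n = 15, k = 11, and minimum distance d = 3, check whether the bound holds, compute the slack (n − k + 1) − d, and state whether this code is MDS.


Singleton RHS = n − k + 1 = 5, slack = 2, bound satisfied, not MDS.

Singleton bound: d ≤ n − k + 1.
Here n = 15, k = 11, so n − k + 1 = 5.
Given d = 3, check d ≤ 5: YES.
Slack = (n − k + 1) − d = 2.
The code is NOT MDS (slack = 2 > 0).
Description: the claimed parameters are [15, 11, 3]_8; such a code would be non-MDS.


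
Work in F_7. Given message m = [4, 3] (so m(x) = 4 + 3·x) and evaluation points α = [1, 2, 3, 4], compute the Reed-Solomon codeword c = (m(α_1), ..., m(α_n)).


c = [0, 3, 6, 2]

Message polynomial: m(x) = 4 + 3·x (mod 7).
For each evaluation point α_i, compute m(α_i) mod 7:
  α_1 = 1: Horner steps 3 → 0, so m(1) = 0.
  α_2 = 2: Horner steps 3 → 3, so m(2) = 3.
  α_3 = 3: Horner steps 3 → 6, so m(3) = 6.
  α_4 = 4: Horner steps 3 → 2, so m(4) = 2.
Codeword c = [0, 3, 6, 2] ∈ F_7^4.


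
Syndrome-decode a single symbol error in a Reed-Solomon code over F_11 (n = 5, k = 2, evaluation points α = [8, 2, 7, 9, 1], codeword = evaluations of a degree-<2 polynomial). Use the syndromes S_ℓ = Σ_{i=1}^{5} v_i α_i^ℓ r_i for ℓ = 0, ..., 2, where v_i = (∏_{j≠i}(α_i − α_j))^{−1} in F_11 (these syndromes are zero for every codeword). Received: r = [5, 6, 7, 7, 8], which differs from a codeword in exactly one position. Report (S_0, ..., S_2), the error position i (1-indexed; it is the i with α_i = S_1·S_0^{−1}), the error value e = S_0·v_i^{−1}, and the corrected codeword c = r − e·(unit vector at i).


S = (2, 7, 8), error at position 4, error magnitude e = 4, c = [5, 6, 7, 3, 8].

Step 1: column multipliers v_i = (∏_{j≠i}(α_i − α_j))^{−1} mod 11.
  i = 1 (α = 8): (8−2)(8−7)(8−9)(8−1) = 6·1·(−1)·7 = −42 ≡ 2, so v_1 = 2^{−1} = 6 (mod 11).
  i = 2 (α = 2): (2−8)(2−7)(2−9)(2−1) = (−6)·(−5)·(−7)·1 = −210 ≡ 10, so v_2 = 10^{−1} = 10 (mod 11).
  i = 3 (α = 7): (7−8)(7−2)(7−9)(7−1) = (−1)·5·(−2)·6 = 60 ≡ 5, so v_3 = 5^{−1} = 9 (mod 11).
  i = 4 (α = 9): (9−8)(9−2)(9−7)(9−1) = 1·7·2·8 = 112 ≡ 2, so v_4 = 2^{−1} = 6 (mod 11).
  i = 5 (α = 1): (1−8)(1−2)(1−7)(1−9) = (−7)·(−1)·(−6)·(−8) = 336 ≡ 6, so v_5 = 6^{−1} = 2 (mod 11).
  v = [6, 10, 9, 6, 2].
Step 2: syndromes of r = [5, 6, 7, 7, 8] (all sums mod 11).
  S_0 = Σ v_i r_i = 6·5 + 10·6 + 9·7 + 6·7 + 2·8 = 211 ≡ 2.
  S_1 = Σ v_i α_i r_i = 6·8·5 + 10·2·6 + 9·7·7 + 6·9·7 + 2·1·8 = 1195 ≡ 7.
  α_i^2 mod 11 = [9, 4, 5, 4, 1].
  S_2 = Σ v_i α_i^2 r_i = 6·9·5 + 10·4·6 + 9·5·7 + 6·4·7 + 2·1·8 = 1009 ≡ 8.
  S = (2, 7, 8) ≠ 0, so r is not a codeword (an error is present).
Step 3: locate the error. For a single error e at position i, S_ℓ = v_i·e·α_i^ℓ, so α_err = S_1/S_0.
  S_0^{−1} = 2^{−1} = 6 (mod 11), so α_err = 7·6 = 42 ≡ 9 = α_4. Error position i = 4.
  Consistency check: S_2/S_1 = 8·8 = 64 ≡ 9 = α_err ✓ (single-error assumption holds).
Step 4: error magnitude e = S_0/v_4 = S_0·∏_{j≠4}(α_4 − α_j) = 2·2 = 4 ≡ 4 (mod 11).
Step 5: correct position 4: c_4 = r_4 − e = 7 − 4 ≡ 3 (mod 11). Hence c = [5, 6, 7, 3, 8].
  Check: interpolating c through the α_i gives m(x) = 10 + 9·x (degree < 2) with m(α_i) = c_i for every i, so c is indeed a codeword.


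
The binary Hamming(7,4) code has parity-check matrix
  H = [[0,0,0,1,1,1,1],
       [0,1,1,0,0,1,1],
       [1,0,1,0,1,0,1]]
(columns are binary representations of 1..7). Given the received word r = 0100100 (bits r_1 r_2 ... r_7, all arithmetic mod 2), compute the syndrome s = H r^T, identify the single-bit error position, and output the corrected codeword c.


s = (1, 1, 1)^T, error position = 7, corrected codeword c = 0100101

Compute s = H r^T mod 2 one row at a time:
  s_1 = 0 + 1 + 0 + 0 = 1 ≡ 1 (mod 2).
  s_2 = 1 + 0 + 0 + 0 = 1 ≡ 1 (mod 2).
  s_3 = 0 + 0 + 1 + 0 = 1 ≡ 1 (mod 2).
s = (1, 1, 1)^T — this equals column 7 of H (binary 111), so error is at position 7.
Correct: flip bit 7 of r = 0100100 to get c = 0100101.


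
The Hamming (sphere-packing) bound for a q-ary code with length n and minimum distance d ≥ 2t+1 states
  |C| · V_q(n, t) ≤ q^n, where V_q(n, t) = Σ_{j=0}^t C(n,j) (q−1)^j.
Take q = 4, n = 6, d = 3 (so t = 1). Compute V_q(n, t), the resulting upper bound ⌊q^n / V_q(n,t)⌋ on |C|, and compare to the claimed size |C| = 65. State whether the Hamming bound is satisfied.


V_q(n, t) = 19, q^n = 4096, Hamming bound = 215, |C| = 65 ≤ bound (satisfied).

Step 1: Compute V_q(n, t) = Σ_{j=0}^1 C(n, j) (q−1)^j.
  j = 0: C(6,0)·(3)^0 = 1·1 = 1.
  j = 1: C(6,1)·(3)^1 = 6·3 = 18.
  V_q(n, t) = 1 + 18 = 19.
Step 2: q^n = 4^6 = 4096.
Step 3: Hamming bound ⌊q^n / V_q(n,t)⌋ = ⌊4096/19⌋ = 215.
Step 4: Compare |C| = 65 to 215: satisfied.
The claimed |C| lies below the Hamming bound.


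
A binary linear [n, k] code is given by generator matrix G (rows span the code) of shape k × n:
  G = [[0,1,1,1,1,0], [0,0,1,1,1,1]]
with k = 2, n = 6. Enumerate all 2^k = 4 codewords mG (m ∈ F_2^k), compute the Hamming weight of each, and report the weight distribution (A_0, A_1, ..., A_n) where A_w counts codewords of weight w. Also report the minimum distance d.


Weight distribution: A_0 = 1, A_2 = 1, A_4 = 2. Minimum distance d = 2.

Enumerate all 2^2 = 4 messages m ∈ F_2^2.
For each, compute codeword c = mG in F_2^6, then tally its weight.
  m = 00 → c = 000000, weight = 0.
  m = 10 → c = 011110, weight = 4.
  m = 01 → c = 001111, weight = 4.
  m = 11 → c = 010001, weight = 2.
Tally weights:
  weight 0: 1 codewords.
  weight 2: 1 codewords.
  weight 4: 2 codewords.
Minimum distance d = smallest w > 0 with A_w > 0 = 2.
Sanity: Σ A_w = 4 = 2^2 = 4 ✓.


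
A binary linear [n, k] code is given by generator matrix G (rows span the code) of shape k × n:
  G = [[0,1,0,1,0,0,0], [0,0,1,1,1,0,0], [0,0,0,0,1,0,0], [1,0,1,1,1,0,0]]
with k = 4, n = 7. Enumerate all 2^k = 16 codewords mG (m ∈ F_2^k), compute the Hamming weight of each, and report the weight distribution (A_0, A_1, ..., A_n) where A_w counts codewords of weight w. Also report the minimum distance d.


Weight distribution: A_0 = 1, A_1 = 2, A_2 = 4, A_3 = 6, A_4 = 3. Minimum distance d = 1.

Enumerate all 2^4 = 16 messages m ∈ F_2^4.
For each, compute codeword c = mG in F_2^7, then tally its weight.
  m = 0000 → c = 0000000, weight = 0.
  m = 1000 → c = 0101000, weight = 2.
  m = 0100 → c = 0011100, weight = 3.
  m = 1100 → c = 0110100, weight = 3.
  m = 0010 → c = 0000100, weight = 1.
  m = 1010 → c = 0101100, weight = 3.
  m = 0110 → c = 0011000, weight = 2.
  m = 1110 → c = 0110000, weight = 2.
  m = 0001 → c = 1011100, weight = 4.
  m = 1001 → c = 1110100, weight = 4.
  m = 0101 → c = 1000000, weight = 1.
  m = 1101 → c = 1101000, weight = 3.
  m = 0011 → c = 1011000, weight = 3.
  m = 1011 → c = 1110000, weight = 3.
  m = 0111 → c = 1000100, weight = 2.
  m = 1111 → c = 1101100, weight = 4.
Tally weights:
  weight 0: 1 codewords.
  weight 1: 2 codewords.
  weight 2: 4 codewords.
  weight 3: 6 codewords.
  weight 4: 3 codewords.
Minimum distance d = smallest w > 0 with A_w > 0 = 1.
Sanity: Σ A_w = 16 = 2^4 = 16 ✓.


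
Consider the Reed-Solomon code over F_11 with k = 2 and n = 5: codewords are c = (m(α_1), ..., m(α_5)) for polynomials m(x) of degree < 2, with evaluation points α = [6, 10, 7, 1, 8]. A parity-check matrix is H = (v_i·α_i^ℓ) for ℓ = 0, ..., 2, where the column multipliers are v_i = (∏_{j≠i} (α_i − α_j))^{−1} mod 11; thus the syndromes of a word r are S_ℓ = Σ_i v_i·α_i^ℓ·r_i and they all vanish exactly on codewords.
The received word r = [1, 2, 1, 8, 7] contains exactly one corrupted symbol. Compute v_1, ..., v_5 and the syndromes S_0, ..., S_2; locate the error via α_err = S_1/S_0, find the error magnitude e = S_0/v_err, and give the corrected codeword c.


S = (9, 8, 1), error at position 3, error magnitude e = 8, c = [1, 2, 4, 8, 7].

Step 1: column multipliers v_i = (∏_{j≠i}(α_i − α_j))^{−1} mod 11.
  i = 1 (α = 6): (6−10)(6−7)(6−1)(6−8) = (−4)·(−1)·5·(−2) = −40 ≡ 4, so v_1 = 4^{−1} = 3 (mod 11).
  i = 2 (α = 10): (10−6)(10−7)(10−1)(10−8) = 4·3·9·2 = 216 ≡ 7, so v_2 = 7^{−1} = 8 (mod 11).
  i = 3 (α = 7): (7−6)(7−10)(7−1)(7−8) = 1·(−3)·6·(−1) = 18 ≡ 7, so v_3 = 7^{−1} = 8 (mod 11).
  i = 4 (α = 1): (1−6)(1−10)(1−7)(1−8) = (−5)·(−9)·(−6)·(−7) = 1890 ≡ 9, so v_4 = 9^{−1} = 5 (mod 11).
  i = 5 (α = 8): (8−6)(8−10)(8−7)(8−1) = 2·(−2)·1·7 = −28 ≡ 5, so v_5 = 5^{−1} = 9 (mod 11).
  v = [3, 8, 8, 5, 9].
Step 2: syndromes of r = [1, 2, 1, 8, 7] (all sums mod 11).
  S_0 = Σ v_i r_i = 3·1 + 8·2 + 8·1 + 5·8 + 9·7 = 130 ≡ 9.
  S_1 = Σ v_i α_i r_i = 3·6·1 + 8·10·2 + 8·7·1 + 5·1·8 + 9·8·7 = 778 ≡ 8.
  α_i^2 mod 11 = [3, 1, 5, 1, 9].
  S_2 = Σ v_i α_i^2 r_i = 3·3·1 + 8·1·2 + 8·5·1 + 5·1·8 + 9·9·7 = 672 ≡ 1.
  S = (9, 8, 1) ≠ 0, so r is not a codeword (an error is present).
Step 3: locate the error. For a single error e at position i, S_ℓ = v_i·e·α_i^ℓ, so α_err = S_1/S_0.
  S_0^{−1} = 9^{−1} = 5 (mod 11), so α_err = 8·5 = 40 ≡ 7 = α_3. Error position i = 3.
  Consistency check: S_2/S_1 = 1·7 = 7 ≡ 7 = α_err ✓ (single-error assumption holds).
Step 4: error magnitude e = S_0/v_3 = S_0·∏_{j≠3}(α_3 − α_j) = 9·7 = 63 ≡ 8 (mod 11).
Step 5: correct position 3: c_3 = r_3 − e = 1 − 8 ≡ 4 (mod 11). Hence c = [1, 2, 4, 8, 7].
  Check: interpolating c through the α_i gives m(x) = 5 + 3·x (degree < 2) with m(α_i) = c_i for every i, so c is indeed a codeword.


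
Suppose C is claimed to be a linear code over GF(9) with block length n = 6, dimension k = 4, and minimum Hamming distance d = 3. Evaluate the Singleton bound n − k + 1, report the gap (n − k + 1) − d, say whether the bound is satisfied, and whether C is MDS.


Singleton RHS = n − k + 1 = 3, slack = 0, bound satisfied, MDS.

Singleton bound: d ≤ n − k + 1.
Here n = 6, k = 4, so n − k + 1 = 3.
Given d = 3, check d ≤ 3: YES.
Slack = (n − k + 1) − d = 0.
The code is MDS (slack = 0).
Description: the claimed parameters are [6, 4, 3]_9; such a code would be MDS (meets Singleton bound).


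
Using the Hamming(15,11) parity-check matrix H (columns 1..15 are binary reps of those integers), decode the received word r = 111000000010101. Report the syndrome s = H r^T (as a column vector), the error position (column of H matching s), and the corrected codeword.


s = (1, 0, 0, 1)^T, error position = 9, corrected codeword c = 111000001010101

Compute s = H r^T mod 2 one row at a time:
  s_1 = 0 + 0 + 0 + 1 + 0 + 1 + 0 + 1 = 3 ≡ 1 (mod 2).
  s_2 = 0 + 0 + 0 + 0 + 0 + 1 + 0 + 1 = 2 ≡ 0 (mod 2).
  s_3 = 1 + 1 + 0 + 0 + 0 + 1 + 0 + 1 = 4 ≡ 0 (mod 2).
  s_4 = 1 + 1 + 0 + 0 + 0 + 1 + 1 + 1 = 5 ≡ 1 (mod 2).
s = (1, 0, 0, 1)^T — this equals column 9 of H (binary 1001), so error is at position 9.
Correct: flip bit 9 of r = 111000000010101 to get c = 111000001010101.


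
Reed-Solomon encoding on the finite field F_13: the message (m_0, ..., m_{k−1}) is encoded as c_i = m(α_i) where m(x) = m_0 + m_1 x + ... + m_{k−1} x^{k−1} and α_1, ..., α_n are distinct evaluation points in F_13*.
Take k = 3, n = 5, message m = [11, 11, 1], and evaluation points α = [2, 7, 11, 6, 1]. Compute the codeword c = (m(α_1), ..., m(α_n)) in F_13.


c = [11, 7, 6, 9, 10]

Message polynomial: m(x) = 11 + 11·x + 1·x^2 (mod 13).
For each evaluation point α_i, compute m(α_i) mod 13:
  α_1 = 2: Horner steps 1 → 0 → 11, so m(2) = 11.
  α_2 = 7: Horner steps 1 → 5 → 7, so m(7) = 7.
  α_3 = 11: Horner steps 1 → 9 → 6, so m(11) = 6.
  α_4 = 6: Horner steps 1 → 4 → 9, so m(6) = 9.
  α_5 = 1: Horner steps 1 → 12 → 10, so m(1) = 10.
Codeword c = [11, 7, 6, 9, 10] ∈ F_13^5.


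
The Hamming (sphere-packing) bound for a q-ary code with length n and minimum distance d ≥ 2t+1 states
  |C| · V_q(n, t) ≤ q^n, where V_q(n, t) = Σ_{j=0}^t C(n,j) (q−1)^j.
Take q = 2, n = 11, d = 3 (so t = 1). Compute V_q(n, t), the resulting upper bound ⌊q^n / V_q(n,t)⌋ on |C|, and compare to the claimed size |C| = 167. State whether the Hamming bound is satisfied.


V_q(n, t) = 12, q^n = 2048, Hamming bound = 170, |C| = 167 ≤ bound (satisfied).

Step 1: Compute V_q(n, t) = Σ_{j=0}^1 C(n, j) (q−1)^j.
  j = 0: C(11,0)·(1)^0 = 1·1 = 1.
  j = 1: C(11,1)·(1)^1 = 11·1 = 11.
  V_q(n, t) = 1 + 11 = 12.
Step 2: q^n = 2^11 = 2048.
Step 3: Hamming bound ⌊q^n / V_q(n,t)⌋ = ⌊2048/12⌋ = 170.
Step 4: Compare |C| = 167 to 170: satisfied.
The claimed |C| lies below the Hamming bound.


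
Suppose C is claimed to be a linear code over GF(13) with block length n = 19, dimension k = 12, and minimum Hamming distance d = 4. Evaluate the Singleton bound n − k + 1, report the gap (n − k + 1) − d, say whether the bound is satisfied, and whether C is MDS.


Singleton RHS = n − k + 1 = 8, slack = 4, bound satisfied, not MDS.

Singleton bound: d ≤ n − k + 1.
Here n = 19, k = 12, so n − k + 1 = 8.
Given d = 4, check d ≤ 8: YES.
Slack = (n − k + 1) − d = 4.
The code is NOT MDS (slack = 4 > 0).
Description: the claimed parameters are [19, 12, 4]_13; such a code would be non-MDS.


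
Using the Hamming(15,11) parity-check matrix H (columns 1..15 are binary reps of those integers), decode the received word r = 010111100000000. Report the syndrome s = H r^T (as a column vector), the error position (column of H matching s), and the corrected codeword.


s = (0, 0, 1, 0)^T, error position = 2, corrected codeword c = 000111100000000

Compute s = H r^T mod 2 one row at a time:
  s_1 = 0 + 0 + 0 + 0 + 0 + 0 + 0 + 0 = 0 ≡ 0 (mod 2).
  s_2 = 1 + 1 + 1 + 1 + 0 + 0 + 0 + 0 = 4 ≡ 0 (mod 2).
  s_3 = 1 + 0 + 1 + 1 + 0 + 0 + 0 + 0 = 3 ≡ 1 (mod 2).
  s_4 = 0 + 0 + 1 + 1 + 0 + 0 + 0 + 0 = 2 ≡ 0 (mod 2).
s = (0, 0, 1, 0)^T — this equals column 2 of H (binary 0010), so error is at position 2.
Correct: flip bit 2 of r = 010111100000000 to get c = 000111100000000.


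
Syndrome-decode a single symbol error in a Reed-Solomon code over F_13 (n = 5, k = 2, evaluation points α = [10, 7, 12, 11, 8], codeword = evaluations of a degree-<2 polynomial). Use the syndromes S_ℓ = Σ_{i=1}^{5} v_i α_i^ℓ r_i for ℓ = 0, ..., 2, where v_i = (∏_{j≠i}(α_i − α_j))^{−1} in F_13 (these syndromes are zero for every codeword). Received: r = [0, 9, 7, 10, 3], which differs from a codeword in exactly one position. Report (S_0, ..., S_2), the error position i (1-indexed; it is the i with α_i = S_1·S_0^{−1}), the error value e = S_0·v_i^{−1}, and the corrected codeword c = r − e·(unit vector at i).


S = (5, 1, 8), error at position 5, error magnitude e = 10, c = [0, 9, 7, 10, 6].

Step 1: column multipliers v_i = (∏_{j≠i}(α_i − α_j))^{−1} mod 13.
  i = 1 (α = 10): (10−7)(10−12)(10−11)(10−8) = 3·(−2)·(−1)·2 = 12 ≡ 12, so v_1 = 12^{−1} = 12 (mod 13).
  i = 2 (α = 7): (7−10)(7−12)(7−11)(7−8) = (−3)·(−5)·(−4)·(−1) = 60 ≡ 8, so v_2 = 8^{−1} = 5 (mod 13).
  i = 3 (α = 12): (12−10)(12−7)(12−11)(12−8) = 2·5·1·4 = 40 ≡ 1, so v_3 = 1^{−1} = 1 (mod 13).
  i = 4 (α = 11): (11−10)(11−7)(11−12)(11−8) = 1·4·(−1)·3 = −12 ≡ 1, so v_4 = 1^{−1} = 1 (mod 13).
  i = 5 (α = 8): (8−10)(8−7)(8−12)(8−11) = (−2)·1·(−4)·(−3) = −24 ≡ 2, so v_5 = 2^{−1} = 7 (mod 13).
  v = [12, 5, 1, 1, 7].
Step 2: syndromes of r = [0, 9, 7, 10, 3] (all sums mod 13).
  S_0 = Σ v_i r_i = 12·0 + 5·9 + 1·7 + 1·10 + 7·3 = 83 ≡ 5.
  S_1 = Σ v_i α_i r_i = 12·10·0 + 5·7·9 + 1·12·7 + 1·11·10 + 7·8·3 = 677 ≡ 1.
  α_i^2 mod 13 = [9, 10, 1, 4, 12].
  S_2 = Σ v_i α_i^2 r_i = 12·9·0 + 5·10·9 + 1·1·7 + 1·4·10 + 7·12·3 = 749 ≡ 8.
  S = (5, 1, 8) ≠ 0, so r is not a codeword (an error is present).
Step 3: locate the error. For a single error e at position i, S_ℓ = v_i·e·α_i^ℓ, so α_err = S_1/S_0.
  S_0^{−1} = 5^{−1} = 8 (mod 13), so α_err = 1·8 = 8 ≡ 8 = α_5. Error position i = 5.
  Consistency check: S_2/S_1 = 8·1 = 8 ≡ 8 = α_err ✓ (single-error assumption holds).
Step 4: error magnitude e = S_0/v_5 = S_0·∏_{j≠5}(α_5 − α_j) = 5·2 = 10 ≡ 10 (mod 13).
Step 5: correct position 5: c_5 = r_5 − e = 3 − 10 ≡ 6 (mod 13). Hence c = [0, 9, 7, 10, 6].
  Check: interpolating c through the α_i gives m(x) = 4 + 10·x (degree < 2) with m(α_i) = c_i for every i, so c is indeed a codeword.


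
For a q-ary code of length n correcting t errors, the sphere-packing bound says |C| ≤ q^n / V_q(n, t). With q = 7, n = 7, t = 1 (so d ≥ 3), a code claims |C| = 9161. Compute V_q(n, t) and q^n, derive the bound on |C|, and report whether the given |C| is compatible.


V_q(n, t) = 43, q^n = 823543, Hamming bound = 19152, |C| = 9161 ≤ bound (satisfied).

Step 1: Compute V_q(n, t) = Σ_{j=0}^1 C(n, j) (q−1)^j.
  j = 0: C(7,0)·(6)^0 = 1·1 = 1.
  j = 1: C(7,1)·(6)^1 = 7·6 = 42.
  V_q(n, t) = 1 + 42 = 43.
Step 2: q^n = 7^7 = 823543.
Step 3: Hamming bound ⌊q^n / V_q(n,t)⌋ = ⌊823543/43⌋ = 19152.
Step 4: Compare |C| = 9161 to 19152: satisfied.
The claimed |C| lies below the Hamming bound.


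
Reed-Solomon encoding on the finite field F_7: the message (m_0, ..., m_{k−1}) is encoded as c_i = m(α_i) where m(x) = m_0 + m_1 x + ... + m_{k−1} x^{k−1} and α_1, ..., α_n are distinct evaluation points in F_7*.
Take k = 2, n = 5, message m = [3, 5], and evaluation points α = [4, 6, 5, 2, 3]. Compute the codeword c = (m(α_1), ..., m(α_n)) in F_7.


c = [2, 5, 0, 6, 4]

Message polynomial: m(x) = 3 + 5·x (mod 7).
For each evaluation point α_i, compute m(α_i) mod 7:
  α_1 = 4: Horner steps 5 → 2, so m(4) = 2.
  α_2 = 6: Horner steps 5 → 5, so m(6) = 5.
  α_3 = 5: Horner steps 5 → 0, so m(5) = 0.
  α_4 = 2: Horner steps 5 → 6, so m(2) = 6.
  α_5 = 3: Horner steps 5 → 4, so m(3) = 4.
Codeword c = [2, 5, 0, 6, 4] ∈ F_7^5.


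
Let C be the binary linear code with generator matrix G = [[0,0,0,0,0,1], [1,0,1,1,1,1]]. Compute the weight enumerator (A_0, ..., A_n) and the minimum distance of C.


Weight distribution: A_0 = 1, A_1 = 1, A_4 = 1, A_5 = 1. Minimum distance d = 1.

Enumerate all 2^2 = 4 messages m ∈ F_2^2.
For each, compute codeword c = mG in F_2^6, then tally its weight.
  m = 00 → c = 000000, weight = 0.
  m = 10 → c = 000001, weight = 1.
  m = 01 → c = 101111, weight = 5.
  m = 11 → c = 101110, weight = 4.
Tally weights:
  weight 0: 1 codewords.
  weight 1: 1 codewords.
  weight 4: 1 codewords.
  weight 5: 1 codewords.
Minimum distance d = smallest w > 0 with A_w > 0 = 1.
Sanity: Σ A_w = 4 = 2^2 = 4 ✓.


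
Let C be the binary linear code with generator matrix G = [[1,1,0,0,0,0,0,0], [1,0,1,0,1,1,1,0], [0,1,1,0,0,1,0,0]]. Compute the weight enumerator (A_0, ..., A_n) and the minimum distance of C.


Weight distribution: A_0 = 1, A_2 = 2, A_3 = 2, A_4 = 1, A_5 = 2. Minimum distance d = 2.

Enumerate all 2^3 = 8 messages m ∈ F_2^3.
For each, compute codeword c = mG in F_2^8, then tally its weight.
  m = 000 → c = 00000000, weight = 0.
  m = 100 → c = 11000000, weight = 2.
  m = 010 → c = 10101110, weight = 5.
  m = 110 → c = 01101110, weight = 5.
  m = 001 → c = 01100100, weight = 3.
  m = 101 → c = 10100100, weight = 3.
  m = 011 → c = 11001010, weight = 4.
  m = 111 → c = 00001010, weight = 2.
Tally weights:
  weight 0: 1 codewords.
  weight 2: 2 codewords.
  weight 3: 2 codewords.
  weight 4: 1 codewords.
  weight 5: 2 codewords.
Minimum distance d = smallest w > 0 with A_w > 0 = 2.
Sanity: Σ A_w = 8 = 2^3 = 8 ✓.


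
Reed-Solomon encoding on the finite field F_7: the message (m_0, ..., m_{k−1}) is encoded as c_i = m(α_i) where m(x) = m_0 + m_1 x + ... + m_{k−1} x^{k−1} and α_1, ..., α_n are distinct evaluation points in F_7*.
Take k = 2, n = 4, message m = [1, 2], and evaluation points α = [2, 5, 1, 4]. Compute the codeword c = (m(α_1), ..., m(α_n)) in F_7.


c = [5, 4, 3, 2]

Message polynomial: m(x) = 1 + 2·x (mod 7).
For each evaluation point α_i, compute m(α_i) mod 7:
  α_1 = 2: Horner steps 2 → 5, so m(2) = 5.
  α_2 = 5: Horner steps 2 → 4, so m(5) = 4.
  α_3 = 1: Horner steps 2 → 3, so m(1) = 3.
  α_4 = 4: Horner steps 2 → 2, so m(4) = 2.
Codeword c = [5, 4, 3, 2] ∈ F_7^4.


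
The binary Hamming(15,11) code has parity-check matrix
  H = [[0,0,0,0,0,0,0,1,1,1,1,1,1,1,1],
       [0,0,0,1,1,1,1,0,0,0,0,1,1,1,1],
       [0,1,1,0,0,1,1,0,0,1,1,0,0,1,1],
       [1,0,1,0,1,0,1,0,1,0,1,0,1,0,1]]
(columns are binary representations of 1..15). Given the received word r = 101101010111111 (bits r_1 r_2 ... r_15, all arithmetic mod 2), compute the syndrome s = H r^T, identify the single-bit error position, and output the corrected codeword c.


s = (1, 0, 0, 1)^T, error position = 9, corrected codeword c = 101101011111111

Compute s = H r^T mod 2 one row at a time:
  s_1 = 1 + 0 + 1 + 1 + 1 + 1 + 1 + 1 = 7 ≡ 1 (mod 2).
  s_2 = 1 + 0 + 1 + 0 + 1 + 1 + 1 + 1 = 6 ≡ 0 (mod 2).
  s_3 = 0 + 1 + 1 + 0 + 1 + 1 + 1 + 1 = 6 ≡ 0 (mod 2).
  s_4 = 1 + 1 + 0 + 0 + 0 + 1 + 1 + 1 = 5 ≡ 1 (mod 2).
s = (1, 0, 0, 1)^T — this equals column 9 of H (binary 1001), so error is at position 9.
Correct: flip bit 9 of r = 101101010111111 to get c = 101101011111111.
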